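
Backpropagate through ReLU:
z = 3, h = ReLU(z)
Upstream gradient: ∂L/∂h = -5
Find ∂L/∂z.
∂L/∂z = -5

h = ReLU(3) = 3
Since z > 0: ∂h/∂z = 1
∂L/∂z = ∂L/∂h · ∂h/∂z = -5 × 1 = -5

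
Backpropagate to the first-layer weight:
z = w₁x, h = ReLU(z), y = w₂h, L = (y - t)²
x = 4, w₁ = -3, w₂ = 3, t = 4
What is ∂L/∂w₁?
∂L/∂w₁ = 0

Forward pass:
z = w₁x = -3×4 = -12
h = ReLU(-12) = 0
y = w₂h = 3×0 = 0

Backward pass:
∂L/∂y = 2(y - t) = 2(0 - 4) = -8
∂y/∂h = w₂ = 3
∂h/∂z = 0 (ReLU derivative)
∂z/∂w₁ = x = 4

∂L/∂w₁ = -8 × 3 × 0 × 4 = 0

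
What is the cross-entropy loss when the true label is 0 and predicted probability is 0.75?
L = 1.386

L = -0·log(0.75) - 1·log(0.25) = -log(0.25) = 1.386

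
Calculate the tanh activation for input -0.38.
-0.3627

tanh(-0.38) = (e^(-0.38) - e^(0.38))/(e^(-0.38) + e^(0.38)) = -0.3627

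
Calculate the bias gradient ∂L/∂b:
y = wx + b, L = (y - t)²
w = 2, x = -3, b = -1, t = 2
∂L/∂b = -18

y = wx + b = (2)(-3) + -1 = -7
∂L/∂y = 2(y - t) = 2(-7 - 2) = -18
∂y/∂b = 1
∂L/∂b = ∂L/∂y · ∂y/∂b = -18 × 1 = -18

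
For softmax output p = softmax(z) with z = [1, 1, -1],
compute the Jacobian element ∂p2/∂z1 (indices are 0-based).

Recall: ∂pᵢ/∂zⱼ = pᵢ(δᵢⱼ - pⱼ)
∂p2/∂z1 = -0.02968

p = softmax(z) = [0.4683, 0.4683, 0.06338]
p2 = 0.06338, p1 = 0.4683

∂p2/∂z1 = -p2 × p1 = -0.06338 × 0.4683 = -0.02968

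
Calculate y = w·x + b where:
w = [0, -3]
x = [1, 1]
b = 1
y = -2

y = (0)(1) + (-3)(1) + 1 = -2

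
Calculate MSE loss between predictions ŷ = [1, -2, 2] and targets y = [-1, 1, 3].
MSE = 4.667

MSE = (1/3)((1--1)² + (-2-1)² + (2-3)²) = (1/3)(4 + 9 + 1) = 4.667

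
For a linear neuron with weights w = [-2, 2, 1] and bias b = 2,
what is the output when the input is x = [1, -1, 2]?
y = 0

y = (-2)(1) + (2)(-1) + (1)(2) + 2 = 0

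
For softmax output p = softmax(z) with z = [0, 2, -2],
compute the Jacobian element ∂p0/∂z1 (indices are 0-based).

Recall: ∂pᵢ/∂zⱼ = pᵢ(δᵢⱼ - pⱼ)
∂p0/∂z1 = -0.1017

p = softmax(z) = [0.1173, 0.8668, 0.01588]
p0 = 0.1173, p1 = 0.8668

∂p0/∂z1 = -p0 × p1 = -0.1173 × 0.8668 = -0.1017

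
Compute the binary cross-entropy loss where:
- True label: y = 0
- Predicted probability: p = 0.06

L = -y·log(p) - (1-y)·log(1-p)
L = 0.06188

L = -0·log(0.06) - 1·log(0.94) = -log(0.94) = 0.06188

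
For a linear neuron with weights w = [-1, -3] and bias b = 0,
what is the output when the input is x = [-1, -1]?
y = 4

y = (-1)(-1) + (-3)(-1) + 0 = 4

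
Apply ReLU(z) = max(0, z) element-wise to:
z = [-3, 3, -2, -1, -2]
h = [0, 3, 0, 0, 0]

ReLU applied element-wise: max(0,-3)=0, max(0,3)=3, max(0,-2)=0, max(0,-1)=0, max(0,-2)=0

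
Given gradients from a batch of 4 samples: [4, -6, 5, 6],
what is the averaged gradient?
Average gradient = 2.25

Average = (1/4)(4 + -6 + 5 + 6) = 9/4 = 2.25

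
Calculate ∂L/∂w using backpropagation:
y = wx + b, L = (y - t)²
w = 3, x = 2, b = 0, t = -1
∂L/∂w = 28

y = wx + b = (3)(2) + 0 = 6
∂L/∂y = 2(y - t) = 2(6 - -1) = 14
∂y/∂w = x = 2
∂L/∂w = ∂L/∂y · ∂y/∂w = 14 × 2 = 28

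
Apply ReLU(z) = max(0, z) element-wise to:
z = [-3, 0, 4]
h = [0, 0, 4]

ReLU applied element-wise: max(0,-3)=0, max(0,0)=0, max(0,4)=4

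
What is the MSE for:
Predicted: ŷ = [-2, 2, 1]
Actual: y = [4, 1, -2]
MSE = 15.33

MSE = (1/3)((-2-4)² + (2-1)² + (1--2)²) = (1/3)(36 + 1 + 9) = 15.33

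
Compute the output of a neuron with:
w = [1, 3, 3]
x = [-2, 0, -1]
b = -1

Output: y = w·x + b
y = -6

y = (1)(-2) + (3)(0) + (3)(-1) + -1 = -6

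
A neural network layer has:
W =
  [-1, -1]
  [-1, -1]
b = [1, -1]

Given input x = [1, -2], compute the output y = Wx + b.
y = [2, 0]

Wx = [-1×1 + -1×-2, -1×1 + -1×-2]
   = [1, 1]
y = Wx + b = [1 + 1, 1 + -1] = [2, 0]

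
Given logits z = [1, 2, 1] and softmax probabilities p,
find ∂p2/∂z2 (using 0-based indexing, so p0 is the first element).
∂p2/∂z2 = 0.167

p = softmax(z) = [0.2119, 0.5761, 0.2119]
p2 = 0.2119

∂p2/∂z2 = p2(1 - p2) = 0.2119 × (1 - 0.2119) = 0.167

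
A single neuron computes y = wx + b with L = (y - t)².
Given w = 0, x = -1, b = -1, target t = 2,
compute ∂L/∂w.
∂L/∂w = 6

y = wx + b = (0)(-1) + -1 = -1
∂L/∂y = 2(y - t) = 2(-1 - 2) = -6
∂y/∂w = x = -1
∂L/∂w = ∂L/∂y · ∂y/∂w = -6 × -1 = 6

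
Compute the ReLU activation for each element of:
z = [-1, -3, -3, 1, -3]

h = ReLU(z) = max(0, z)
h = [0, 0, 0, 1, 0]

ReLU applied element-wise: max(0,-1)=0, max(0,-3)=0, max(0,-3)=0, max(0,1)=1, max(0,-3)=0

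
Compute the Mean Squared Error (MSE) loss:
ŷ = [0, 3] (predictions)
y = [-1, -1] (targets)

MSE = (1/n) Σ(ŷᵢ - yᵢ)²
MSE = 8.5

MSE = (1/2)((0--1)² + (3--1)²) = (1/2)(1 + 16) = 8.5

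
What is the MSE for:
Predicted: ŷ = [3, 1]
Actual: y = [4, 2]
MSE = 1

MSE = (1/2)((3-4)² + (1-2)²) = (1/2)(1 + 1) = 1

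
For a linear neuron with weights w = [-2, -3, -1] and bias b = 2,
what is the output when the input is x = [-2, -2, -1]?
y = 13

y = (-2)(-2) + (-3)(-2) + (-1)(-1) + 2 = 13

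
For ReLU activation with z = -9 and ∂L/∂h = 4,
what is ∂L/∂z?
∂L/∂z = 0

h = ReLU(-9) = 0
Since z < 0: ∂h/∂z = 0
∂L/∂z = ∂L/∂h · ∂h/∂z = 4 × 0 = 0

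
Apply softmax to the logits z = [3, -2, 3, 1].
p = [0.4668, 0.0031, 0.4668, 0.0632]

exp(z) = [20.09, 0.1353, 20.09, 2.718]
Sum = 43.02
p = [0.4668, 0.0031, 0.4668, 0.0632]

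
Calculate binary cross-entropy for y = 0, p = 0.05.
L = 0.05129

L = -0·log(0.05) - 1·log(0.95) = -log(0.95) = 0.05129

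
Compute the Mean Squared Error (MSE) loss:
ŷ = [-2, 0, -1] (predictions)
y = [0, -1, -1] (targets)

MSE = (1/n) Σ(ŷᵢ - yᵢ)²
MSE = 1.667

MSE = (1/3)((-2-0)² + (0--1)² + (-1--1)²) = (1/3)(4 + 1 + 0) = 1.667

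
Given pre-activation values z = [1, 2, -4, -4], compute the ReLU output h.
h = [1, 2, 0, 0]

ReLU applied element-wise: max(0,1)=1, max(0,2)=2, max(0,-4)=0, max(0,-4)=0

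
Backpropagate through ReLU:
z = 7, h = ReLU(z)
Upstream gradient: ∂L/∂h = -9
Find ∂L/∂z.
∂L/∂z = -9

h = ReLU(7) = 7
Since z > 0: ∂h/∂z = 1
∂L/∂z = ∂L/∂h · ∂h/∂z = -9 × 1 = -9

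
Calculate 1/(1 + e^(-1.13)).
0.7558

sigmoid(1.13) = 1/(1 + e^(-1.13)) = 1/(1 + 0.323) = 0.7558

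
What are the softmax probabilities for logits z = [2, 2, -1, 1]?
p = [0.4136, 0.4136, 0.0206, 0.1522]

exp(z) = [7.389, 7.389, 0.3679, 2.718]
Sum = 17.86
p = [0.4136, 0.4136, 0.0206, 0.1522]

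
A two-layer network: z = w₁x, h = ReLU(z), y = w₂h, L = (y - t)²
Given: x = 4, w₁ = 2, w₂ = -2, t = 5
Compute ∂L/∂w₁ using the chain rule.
∂L/∂w₁ = 336

Forward pass:
z = w₁x = 2×4 = 8
h = ReLU(8) = 8
y = w₂h = -2×8 = -16

Backward pass:
∂L/∂y = 2(y - t) = 2(-16 - 5) = -42
∂y/∂h = w₂ = -2
∂h/∂z = 1 (ReLU derivative)
∂z/∂w₁ = x = 4

∂L/∂w₁ = -42 × -2 × 1 × 4 = 336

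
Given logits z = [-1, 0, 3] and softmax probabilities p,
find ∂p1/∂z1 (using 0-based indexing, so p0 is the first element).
∂p1/∂z1 = 0.04444

p = softmax(z) = [0.01715, 0.04661, 0.9362]
p1 = 0.04661

∂p1/∂z1 = p1(1 - p1) = 0.04661 × (1 - 0.04661) = 0.04444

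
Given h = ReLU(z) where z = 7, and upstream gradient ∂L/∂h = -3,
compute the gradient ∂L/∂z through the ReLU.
∂L/∂z = -3

h = ReLU(7) = 7
Since z > 0: ∂h/∂z = 1
∂L/∂z = ∂L/∂h · ∂h/∂z = -3 × 1 = -3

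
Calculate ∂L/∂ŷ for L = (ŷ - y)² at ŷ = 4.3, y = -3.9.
∂L/∂ŷ = 16.4

∂L/∂ŷ = 2(ŷ - y) = 2(4.3 - -3.9) = 2(8.2) = 16.4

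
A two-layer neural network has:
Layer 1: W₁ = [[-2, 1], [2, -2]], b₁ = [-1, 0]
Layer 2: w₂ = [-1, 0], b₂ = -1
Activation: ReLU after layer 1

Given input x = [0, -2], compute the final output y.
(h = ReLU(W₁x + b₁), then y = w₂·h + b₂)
y = -1

Layer 1 pre-activation: z₁ = [-3, 4]
After ReLU: h = [0, 4]
Layer 2 output: y = -1×0 + 0×4 + -1 = -1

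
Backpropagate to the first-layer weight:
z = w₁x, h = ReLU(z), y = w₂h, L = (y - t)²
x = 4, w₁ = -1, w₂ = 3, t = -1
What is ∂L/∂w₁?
∂L/∂w₁ = 0

Forward pass:
z = w₁x = -1×4 = -4
h = ReLU(-4) = 0
y = w₂h = 3×0 = 0

Backward pass:
∂L/∂y = 2(y - t) = 2(0 - -1) = 2
∂y/∂h = w₂ = 3
∂h/∂z = 0 (ReLU derivative)
∂z/∂w₁ = x = 4

∂L/∂w₁ = 2 × 3 × 0 × 4 = 0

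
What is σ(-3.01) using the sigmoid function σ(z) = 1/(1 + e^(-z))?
0.04698

sigmoid(-3.01) = 1/(1 + e^(3.01)) = 1/(1 + 20.29) = 0.04698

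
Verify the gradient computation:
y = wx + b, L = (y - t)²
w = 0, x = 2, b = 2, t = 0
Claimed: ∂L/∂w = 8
Correct

y = (0)(2) + 2 = 2
∂L/∂y = 2(y - t) = 2(2 - 0) = 4
∂y/∂w = x = 2
∂L/∂w = 4 × 2 = 8

Claimed value: 8
Correct: The correct gradient is 8.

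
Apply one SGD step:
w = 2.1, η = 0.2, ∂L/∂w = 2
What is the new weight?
w_new = 1.7

w_new = w - η·∂L/∂w = 2.1 - 0.2×(2) = 2.1 - (0.4) = 1.7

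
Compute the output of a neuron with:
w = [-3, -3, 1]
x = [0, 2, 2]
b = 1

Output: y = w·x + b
y = -3

y = (-3)(0) + (-3)(2) + (1)(2) + 1 = -3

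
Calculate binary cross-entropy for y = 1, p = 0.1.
L = 2.303

L = -1·log(0.1) - 0·log(0.9) = -log(0.1) = 2.303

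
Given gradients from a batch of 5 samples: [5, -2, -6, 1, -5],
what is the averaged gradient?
Average gradient = -1.4

Average = (1/5)(5 + -2 + -6 + 1 + -5) = -7/5 = -1.4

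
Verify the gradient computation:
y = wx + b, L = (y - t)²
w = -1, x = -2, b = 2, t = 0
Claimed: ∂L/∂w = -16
Correct

y = (-1)(-2) + 2 = 4
∂L/∂y = 2(y - t) = 2(4 - 0) = 8
∂y/∂w = x = -2
∂L/∂w = 8 × -2 = -16

Claimed value: -16
Correct: The correct gradient is -16.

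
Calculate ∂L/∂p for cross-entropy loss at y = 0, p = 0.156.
∂L/∂p = 1.185

∂L/∂p = -y/p + (1-y)/(1-p) = 0 + 1/0.844 = 1.185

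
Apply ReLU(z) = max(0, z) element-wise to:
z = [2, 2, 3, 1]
h = [2, 2, 3, 1]

ReLU applied element-wise: max(0,2)=2, max(0,2)=2, max(0,3)=3, max(0,1)=1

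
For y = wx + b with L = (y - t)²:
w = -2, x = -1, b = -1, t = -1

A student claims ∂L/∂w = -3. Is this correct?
Incorrect

y = (-2)(-1) + -1 = 1
∂L/∂y = 2(y - t) = 2(1 - -1) = 4
∂y/∂w = x = -1
∂L/∂w = 4 × -1 = -4

Claimed value: -3
Incorrect: The correct gradient is -4.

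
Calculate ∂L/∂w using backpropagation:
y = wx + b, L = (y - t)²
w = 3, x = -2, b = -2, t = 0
∂L/∂w = 32

y = wx + b = (3)(-2) + -2 = -8
∂L/∂y = 2(y - t) = 2(-8 - 0) = -16
∂y/∂w = x = -2
∂L/∂w = ∂L/∂y · ∂y/∂w = -16 × -2 = 32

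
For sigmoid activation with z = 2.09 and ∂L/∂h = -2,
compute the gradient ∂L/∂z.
∂L/∂z = -0.1959

σ(2.09) = 0.8899
σ'(2.09) = σ(2.09)(1 - σ(2.09)) = 0.8899 × 0.1101 = 0.09796
∂L/∂z = ∂L/∂h · σ'(z) = -2 × 0.09796 = -0.1959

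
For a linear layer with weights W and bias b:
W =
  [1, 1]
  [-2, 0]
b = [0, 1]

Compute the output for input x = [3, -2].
y = [1, -5]

Wx = [1×3 + 1×-2, -2×3 + 0×-2]
   = [1, -6]
y = Wx + b = [1 + 0, -6 + 1] = [1, -5]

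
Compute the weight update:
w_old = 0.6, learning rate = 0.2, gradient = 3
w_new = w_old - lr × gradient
w_new = 0

w_new = w - η·∂L/∂w = 0.6 - 0.2×(3) = 0.6 - (0.6) = 0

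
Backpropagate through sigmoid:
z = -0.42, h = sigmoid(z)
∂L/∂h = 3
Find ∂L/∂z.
∂L/∂z = 0.7179

σ(-0.42) = 0.3965
σ'(-0.42) = σ(-0.42)(1 - σ(-0.42)) = 0.3965 × 0.6035 = 0.2393
∂L/∂z = ∂L/∂h · σ'(z) = 3 × 0.2393 = 0.7179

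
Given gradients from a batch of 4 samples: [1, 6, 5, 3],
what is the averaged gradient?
Average gradient = 3.75

Average = (1/4)(1 + 6 + 5 + 3) = 15/4 = 3.75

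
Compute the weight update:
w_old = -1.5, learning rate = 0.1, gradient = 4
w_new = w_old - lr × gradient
w_new = -1.9

w_new = w - η·∂L/∂w = -1.5 - 0.1×(4) = -1.5 - (0.4) = -1.9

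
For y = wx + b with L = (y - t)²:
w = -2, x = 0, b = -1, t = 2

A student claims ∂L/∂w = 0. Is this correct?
Correct

y = (-2)(0) + -1 = -1
∂L/∂y = 2(y - t) = 2(-1 - 2) = -6
∂y/∂w = x = 0
∂L/∂w = -6 × 0 = 0

Claimed value: 0
Correct: The correct gradient is 0.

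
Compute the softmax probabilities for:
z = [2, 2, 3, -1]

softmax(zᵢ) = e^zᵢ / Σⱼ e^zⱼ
p = [0.2097, 0.2097, 0.5701, 0.0104]

exp(z) = [7.389, 7.389, 20.09, 0.3679]
Sum = 35.23
p = [0.2097, 0.2097, 0.5701, 0.0104]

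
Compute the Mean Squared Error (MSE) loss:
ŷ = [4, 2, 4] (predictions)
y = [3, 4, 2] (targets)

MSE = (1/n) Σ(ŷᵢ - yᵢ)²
MSE = 3

MSE = (1/3)((4-3)² + (2-4)² + (4-2)²) = (1/3)(1 + 4 + 4) = 3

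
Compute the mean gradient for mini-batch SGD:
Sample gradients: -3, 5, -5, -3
Average gradient = -1.5

Average = (1/4)(-3 + 5 + -5 + -3) = -6/4 = -1.5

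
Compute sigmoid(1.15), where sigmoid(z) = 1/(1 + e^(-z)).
0.7595

sigmoid(1.15) = 1/(1 + e^(-1.15)) = 1/(1 + 0.3166) = 0.7595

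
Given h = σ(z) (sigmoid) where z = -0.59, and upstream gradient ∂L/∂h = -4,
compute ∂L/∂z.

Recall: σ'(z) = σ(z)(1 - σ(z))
∂L/∂z = -0.9178

σ(-0.59) = 0.3566
σ'(-0.59) = σ(-0.59)(1 - σ(-0.59)) = 0.3566 × 0.6434 = 0.2294
∂L/∂z = ∂L/∂h · σ'(z) = -4 × 0.2294 = -0.9178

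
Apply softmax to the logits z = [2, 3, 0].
p = [0.2595, 0.7054, 0.0351]

exp(z) = [7.389, 20.09, 1]
Sum = 28.47
p = [0.2595, 0.7054, 0.0351]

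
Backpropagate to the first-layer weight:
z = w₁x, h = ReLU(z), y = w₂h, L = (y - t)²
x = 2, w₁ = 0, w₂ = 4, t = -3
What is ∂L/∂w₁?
∂L/∂w₁ = 0

Forward pass:
z = w₁x = 0×2 = 0
h = ReLU(0) = 0
y = w₂h = 4×0 = 0

Backward pass:
∂L/∂y = 2(y - t) = 2(0 - -3) = 6
∂y/∂h = w₂ = 4
∂h/∂z = 0 (ReLU derivative)
∂z/∂w₁ = x = 2

∂L/∂w₁ = 6 × 4 × 0 × 2 = 0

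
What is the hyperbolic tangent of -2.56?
-0.9881

tanh(-2.56) = (e^(-2.56) - e^(2.56))/(e^(-2.56) + e^(2.56)) = -0.9881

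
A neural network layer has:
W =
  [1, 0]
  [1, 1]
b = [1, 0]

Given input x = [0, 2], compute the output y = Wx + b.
y = [1, 2]

Wx = [1×0 + 0×2, 1×0 + 1×2]
   = [0, 2]
y = Wx + b = [0 + 1, 2 + 0] = [1, 2]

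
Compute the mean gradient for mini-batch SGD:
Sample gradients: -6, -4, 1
Average gradient = -3

Average = (1/3)(-6 + -4 + 1) = -9/3 = -3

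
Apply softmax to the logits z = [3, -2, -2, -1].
p = [0.9692, 0.0065, 0.0065, 0.0178]

exp(z) = [20.09, 0.1353, 0.1353, 0.3679]
Sum = 20.72
p = [0.9692, 0.0065, 0.0065, 0.0178]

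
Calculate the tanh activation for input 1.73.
0.9391

tanh(1.73) = (e^(1.73) - e^(-1.73))/(e^(1.73) + e^(-1.73)) = 0.9391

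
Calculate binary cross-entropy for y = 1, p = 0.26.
L = 1.347

L = -1·log(0.26) - 0·log(0.74) = -log(0.26) = 1.347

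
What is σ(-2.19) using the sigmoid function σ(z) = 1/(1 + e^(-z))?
0.1007

sigmoid(-2.19) = 1/(1 + e^(2.19)) = 1/(1 + 8.935) = 0.1007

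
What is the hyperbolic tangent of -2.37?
-0.9827

tanh(-2.37) = (e^(-2.37) - e^(2.37))/(e^(-2.37) + e^(2.37)) = -0.9827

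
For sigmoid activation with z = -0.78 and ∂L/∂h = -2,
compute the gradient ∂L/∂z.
∂L/∂z = -0.431

σ(-0.78) = 0.3143
σ'(-0.78) = σ(-0.78)(1 - σ(-0.78)) = 0.3143 × 0.6857 = 0.2155
∂L/∂z = ∂L/∂h · σ'(z) = -2 × 0.2155 = -0.431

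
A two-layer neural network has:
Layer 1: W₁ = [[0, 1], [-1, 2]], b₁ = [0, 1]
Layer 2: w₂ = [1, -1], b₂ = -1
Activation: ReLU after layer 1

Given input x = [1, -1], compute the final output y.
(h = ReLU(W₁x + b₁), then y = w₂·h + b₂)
y = -1

Layer 1 pre-activation: z₁ = [-1, -2]
After ReLU: h = [0, 0]
Layer 2 output: y = 1×0 + -1×0 + -1 = -1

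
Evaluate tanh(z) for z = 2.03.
0.9661

tanh(2.03) = (e^(2.03) - e^(-2.03))/(e^(2.03) + e^(-2.03)) = 0.9661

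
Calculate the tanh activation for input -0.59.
-0.5299

tanh(-0.59) = (e^(-0.59) - e^(0.59))/(e^(-0.59) + e^(0.59)) = -0.5299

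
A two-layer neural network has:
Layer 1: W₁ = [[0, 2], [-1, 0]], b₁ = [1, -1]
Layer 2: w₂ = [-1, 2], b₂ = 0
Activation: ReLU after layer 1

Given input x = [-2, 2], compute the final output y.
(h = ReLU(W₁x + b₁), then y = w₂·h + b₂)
y = -3

Layer 1 pre-activation: z₁ = [5, 1]
After ReLU: h = [5, 1]
Layer 2 output: y = -1×5 + 2×1 + 0 = -3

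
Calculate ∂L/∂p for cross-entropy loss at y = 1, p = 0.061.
∂L/∂p = -16.39

∂L/∂p = -y/p + (1-y)/(1-p) = -1/0.061 + 0 = -16.39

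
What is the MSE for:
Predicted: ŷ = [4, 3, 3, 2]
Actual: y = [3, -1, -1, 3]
MSE = 8.5

MSE = (1/4)((4-3)² + (3--1)² + (3--1)² + (2-3)²) = (1/4)(1 + 16 + 16 + 1) = 8.5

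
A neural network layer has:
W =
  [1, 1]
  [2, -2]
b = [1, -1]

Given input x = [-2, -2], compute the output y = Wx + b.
y = [-3, -1]

Wx = [1×-2 + 1×-2, 2×-2 + -2×-2]
   = [-4, 0]
y = Wx + b = [-4 + 1, 0 + -1] = [-3, -1]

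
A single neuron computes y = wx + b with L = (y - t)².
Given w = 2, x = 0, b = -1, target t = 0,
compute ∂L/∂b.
∂L/∂b = -2

y = wx + b = (2)(0) + -1 = -1
∂L/∂y = 2(y - t) = 2(-1 - 0) = -2
∂y/∂b = 1
∂L/∂b = ∂L/∂y · ∂y/∂b = -2 × 1 = -2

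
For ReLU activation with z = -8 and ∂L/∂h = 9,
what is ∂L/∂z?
∂L/∂z = 0

h = ReLU(-8) = 0
Since z < 0: ∂h/∂z = 0
∂L/∂z = ∂L/∂h · ∂h/∂z = 9 × 0 = 0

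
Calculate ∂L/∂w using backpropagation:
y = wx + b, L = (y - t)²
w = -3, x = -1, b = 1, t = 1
∂L/∂w = -6

y = wx + b = (-3)(-1) + 1 = 4
∂L/∂y = 2(y - t) = 2(4 - 1) = 6
∂y/∂w = x = -1
∂L/∂w = ∂L/∂y · ∂y/∂w = 6 × -1 = -6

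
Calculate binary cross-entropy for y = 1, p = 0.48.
L = 0.734

L = -1·log(0.48) - 0·log(0.52) = -log(0.48) = 0.734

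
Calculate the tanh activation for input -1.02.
-0.7699

tanh(-1.02) = (e^(-1.02) - e^(1.02))/(e^(-1.02) + e^(1.02)) = -0.7699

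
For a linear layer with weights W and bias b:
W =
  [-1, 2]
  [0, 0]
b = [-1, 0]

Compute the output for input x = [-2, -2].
y = [-3, 0]

Wx = [-1×-2 + 2×-2, 0×-2 + 0×-2]
   = [-2, 0]
y = Wx + b = [-2 + -1, 0 + 0] = [-3, 0]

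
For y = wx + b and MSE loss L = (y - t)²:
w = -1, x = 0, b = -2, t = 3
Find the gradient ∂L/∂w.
∂L/∂w = 0

y = wx + b = (-1)(0) + -2 = -2
∂L/∂y = 2(y - t) = 2(-2 - 3) = -10
∂y/∂w = x = 0
∂L/∂w = ∂L/∂y · ∂y/∂w = -10 × 0 = 0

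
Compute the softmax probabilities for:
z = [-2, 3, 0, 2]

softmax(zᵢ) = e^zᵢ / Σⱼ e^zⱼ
p = [0.0047, 0.702, 0.035, 0.2583]

exp(z) = [0.1353, 20.09, 1, 7.389]
Sum = 28.61
p = [0.0047, 0.702, 0.035, 0.2583]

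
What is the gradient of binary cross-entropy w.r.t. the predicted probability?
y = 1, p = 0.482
∂L/∂p = -2.075

∂L/∂p = -y/p + (1-y)/(1-p) = -1/0.482 + 0 = -2.075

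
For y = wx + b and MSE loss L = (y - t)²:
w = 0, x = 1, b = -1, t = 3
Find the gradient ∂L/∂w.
∂L/∂w = -8

y = wx + b = (0)(1) + -1 = -1
∂L/∂y = 2(y - t) = 2(-1 - 3) = -8
∂y/∂w = x = 1
∂L/∂w = ∂L/∂y · ∂y/∂w = -8 × 1 = -8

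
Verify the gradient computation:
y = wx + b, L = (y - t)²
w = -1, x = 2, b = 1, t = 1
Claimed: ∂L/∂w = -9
Incorrect

y = (-1)(2) + 1 = -1
∂L/∂y = 2(y - t) = 2(-1 - 1) = -4
∂y/∂w = x = 2
∂L/∂w = -4 × 2 = -8

Claimed value: -9
Incorrect: The correct gradient is -8.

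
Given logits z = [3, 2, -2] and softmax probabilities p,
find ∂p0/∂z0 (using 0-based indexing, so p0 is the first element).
∂p0/∂z0 = 0.1983

p = softmax(z) = [0.7275, 0.2676, 0.004902]
p0 = 0.7275

∂p0/∂z0 = p0(1 - p0) = 0.7275 × (1 - 0.7275) = 0.1983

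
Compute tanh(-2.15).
-0.9732

tanh(-2.15) = (e^(-2.15) - e^(2.15))/(e^(-2.15) + e^(2.15)) = -0.9732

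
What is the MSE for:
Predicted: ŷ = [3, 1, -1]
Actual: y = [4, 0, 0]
MSE = 1

MSE = (1/3)((3-4)² + (1-0)² + (-1-0)²) = (1/3)(1 + 1 + 1) = 1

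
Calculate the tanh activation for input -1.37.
-0.8787

tanh(-1.37) = (e^(-1.37) - e^(1.37))/(e^(-1.37) + e^(1.37)) = -0.8787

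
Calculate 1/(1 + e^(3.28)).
0.03626

sigmoid(-3.28) = 1/(1 + e^(3.28)) = 1/(1 + 26.58) = 0.03626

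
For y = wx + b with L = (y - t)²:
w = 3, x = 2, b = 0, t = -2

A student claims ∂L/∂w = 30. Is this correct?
Incorrect

y = (3)(2) + 0 = 6
∂L/∂y = 2(y - t) = 2(6 - -2) = 16
∂y/∂w = x = 2
∂L/∂w = 16 × 2 = 32

Claimed value: 30
Incorrect: The correct gradient is 32.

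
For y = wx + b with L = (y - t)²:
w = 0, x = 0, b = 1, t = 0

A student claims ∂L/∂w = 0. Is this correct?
Correct

y = (0)(0) + 1 = 1
∂L/∂y = 2(y - t) = 2(1 - 0) = 2
∂y/∂w = x = 0
∂L/∂w = 2 × 0 = 0

Claimed value: 0
Correct: The correct gradient is 0.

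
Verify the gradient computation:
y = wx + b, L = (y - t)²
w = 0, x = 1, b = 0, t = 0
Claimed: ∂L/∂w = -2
Incorrect

y = (0)(1) + 0 = 0
∂L/∂y = 2(y - t) = 2(0 - 0) = 0
∂y/∂w = x = 1
∂L/∂w = 0 × 1 = 0

Claimed value: -2
Incorrect: The correct gradient is 0.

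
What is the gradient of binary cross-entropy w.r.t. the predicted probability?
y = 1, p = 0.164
∂L/∂p = -6.098

∂L/∂p = -y/p + (1-y)/(1-p) = -1/0.164 + 0 = -6.098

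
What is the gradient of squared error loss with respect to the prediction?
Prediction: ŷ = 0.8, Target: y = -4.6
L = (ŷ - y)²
∂L/∂ŷ = 10.8

∂L/∂ŷ = 2(ŷ - y) = 2(0.8 - -4.6) = 2(5.4) = 10.8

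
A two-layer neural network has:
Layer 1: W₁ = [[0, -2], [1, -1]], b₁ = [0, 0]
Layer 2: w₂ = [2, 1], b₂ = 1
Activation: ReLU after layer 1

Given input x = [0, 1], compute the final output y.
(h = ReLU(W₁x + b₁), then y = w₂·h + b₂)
y = 1

Layer 1 pre-activation: z₁ = [-2, -1]
After ReLU: h = [0, 0]
Layer 2 output: y = 2×0 + 1×0 + 1 = 1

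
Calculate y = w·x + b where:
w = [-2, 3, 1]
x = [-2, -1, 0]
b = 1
y = 2

y = (-2)(-2) + (3)(-1) + (1)(0) + 1 = 2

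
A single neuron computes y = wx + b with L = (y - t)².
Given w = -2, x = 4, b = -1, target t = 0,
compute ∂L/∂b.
∂L/∂b = -18

y = wx + b = (-2)(4) + -1 = -9
∂L/∂y = 2(y - t) = 2(-9 - 0) = -18
∂y/∂b = 1
∂L/∂b = ∂L/∂y · ∂y/∂b = -18 × 1 = -18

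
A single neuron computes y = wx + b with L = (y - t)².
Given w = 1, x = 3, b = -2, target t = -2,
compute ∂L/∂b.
∂L/∂b = 6

y = wx + b = (1)(3) + -2 = 1
∂L/∂y = 2(y - t) = 2(1 - -2) = 6
∂y/∂b = 1
∂L/∂b = ∂L/∂y · ∂y/∂b = 6 × 1 = 6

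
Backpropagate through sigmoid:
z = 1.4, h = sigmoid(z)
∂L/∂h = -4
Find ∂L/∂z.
∂L/∂z = -0.6347

σ(1.4) = 0.8022
σ'(1.4) = σ(1.4)(1 - σ(1.4)) = 0.8022 × 0.1978 = 0.1587
∂L/∂z = ∂L/∂h · σ'(z) = -4 × 0.1587 = -0.6347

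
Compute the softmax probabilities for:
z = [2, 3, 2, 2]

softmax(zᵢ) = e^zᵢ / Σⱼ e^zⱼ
p = [0.1749, 0.4754, 0.1749, 0.1749]

exp(z) = [7.389, 20.09, 7.389, 7.389]
Sum = 42.25
p = [0.1749, 0.4754, 0.1749, 0.1749]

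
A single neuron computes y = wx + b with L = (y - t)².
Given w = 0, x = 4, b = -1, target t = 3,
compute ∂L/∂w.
∂L/∂w = -32

y = wx + b = (0)(4) + -1 = -1
∂L/∂y = 2(y - t) = 2(-1 - 3) = -8
∂y/∂w = x = 4
∂L/∂w = ∂L/∂y · ∂y/∂w = -8 × 4 = -32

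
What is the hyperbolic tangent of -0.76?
-0.6411

tanh(-0.76) = (e^(-0.76) - e^(0.76))/(e^(-0.76) + e^(0.76)) = -0.6411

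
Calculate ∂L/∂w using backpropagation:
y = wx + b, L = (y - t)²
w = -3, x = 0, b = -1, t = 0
∂L/∂w = 0

y = wx + b = (-3)(0) + -1 = -1
∂L/∂y = 2(y - t) = 2(-1 - 0) = -2
∂y/∂w = x = 0
∂L/∂w = ∂L/∂y · ∂y/∂w = -2 × 0 = 0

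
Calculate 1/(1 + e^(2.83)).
0.05572

sigmoid(-2.83) = 1/(1 + e^(2.83)) = 1/(1 + 16.95) = 0.05572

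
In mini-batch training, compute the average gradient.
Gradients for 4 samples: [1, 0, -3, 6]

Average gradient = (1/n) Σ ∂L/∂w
Average gradient = 1

Average = (1/4)(1 + 0 + -3 + 6) = 4/4 = 1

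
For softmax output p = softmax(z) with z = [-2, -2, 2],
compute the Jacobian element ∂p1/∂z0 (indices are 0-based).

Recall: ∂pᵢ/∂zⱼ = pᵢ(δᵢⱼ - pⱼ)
∂p1/∂z0 = -0.0003122

p = softmax(z) = [0.01767, 0.01767, 0.9647]
p1 = 0.01767, p0 = 0.01767

∂p1/∂z0 = -p1 × p0 = -0.01767 × 0.01767 = -0.0003122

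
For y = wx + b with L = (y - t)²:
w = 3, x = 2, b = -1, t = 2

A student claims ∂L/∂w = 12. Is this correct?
Correct

y = (3)(2) + -1 = 5
∂L/∂y = 2(y - t) = 2(5 - 2) = 6
∂y/∂w = x = 2
∂L/∂w = 6 × 2 = 12

Claimed value: 12
Correct: The correct gradient is 12.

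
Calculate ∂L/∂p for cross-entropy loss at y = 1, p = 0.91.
∂L/∂p = -1.099

∂L/∂p = -y/p + (1-y)/(1-p) = -1/0.91 + 0 = -1.099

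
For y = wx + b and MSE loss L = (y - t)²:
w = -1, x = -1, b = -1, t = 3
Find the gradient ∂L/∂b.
∂L/∂b = -6

y = wx + b = (-1)(-1) + -1 = 0
∂L/∂y = 2(y - t) = 2(0 - 3) = -6
∂y/∂b = 1
∂L/∂b = ∂L/∂y · ∂y/∂b = -6 × 1 = -6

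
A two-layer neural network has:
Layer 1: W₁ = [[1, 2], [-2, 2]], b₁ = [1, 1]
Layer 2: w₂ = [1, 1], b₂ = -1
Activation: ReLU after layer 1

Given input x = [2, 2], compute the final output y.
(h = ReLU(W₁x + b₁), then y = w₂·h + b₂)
y = 7

Layer 1 pre-activation: z₁ = [7, 1]
After ReLU: h = [7, 1]
Layer 2 output: y = 1×7 + 1×1 + -1 = 7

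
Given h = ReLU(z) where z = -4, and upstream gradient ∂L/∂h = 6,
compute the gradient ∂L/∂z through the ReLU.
∂L/∂z = 0

h = ReLU(-4) = 0
Since z < 0: ∂h/∂z = 0
∂L/∂z = ∂L/∂h · ∂h/∂z = 6 × 0 = 0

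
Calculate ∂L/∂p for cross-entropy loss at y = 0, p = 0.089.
∂L/∂p = 1.098

∂L/∂p = -y/p + (1-y)/(1-p) = 0 + 1/0.911 = 1.098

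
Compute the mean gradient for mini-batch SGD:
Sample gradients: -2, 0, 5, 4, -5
Average gradient = 0.4

Average = (1/5)(-2 + 0 + 5 + 4 + -5) = 2/5 = 0.4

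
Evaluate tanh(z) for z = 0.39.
0.3714

tanh(0.39) = (e^(0.39) - e^(-0.39))/(e^(0.39) + e^(-0.39)) = 0.3714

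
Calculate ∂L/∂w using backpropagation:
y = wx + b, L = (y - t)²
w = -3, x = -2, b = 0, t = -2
∂L/∂w = -32

y = wx + b = (-3)(-2) + 0 = 6
∂L/∂y = 2(y - t) = 2(6 - -2) = 16
∂y/∂w = x = -2
∂L/∂w = ∂L/∂y · ∂y/∂w = 16 × -2 = -32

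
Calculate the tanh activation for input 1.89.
0.9554

tanh(1.89) = (e^(1.89) - e^(-1.89))/(e^(1.89) + e^(-1.89)) = 0.9554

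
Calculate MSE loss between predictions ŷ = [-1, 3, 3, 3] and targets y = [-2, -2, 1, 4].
MSE = 7.75

MSE = (1/4)((-1--2)² + (3--2)² + (3-1)² + (3-4)²) = (1/4)(1 + 25 + 4 + 1) = 7.75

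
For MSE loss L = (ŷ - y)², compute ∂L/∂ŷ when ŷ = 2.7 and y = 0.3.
∂L/∂ŷ = 4.8

∂L/∂ŷ = 2(ŷ - y) = 2(2.7 - 0.3) = 2(2.4) = 4.8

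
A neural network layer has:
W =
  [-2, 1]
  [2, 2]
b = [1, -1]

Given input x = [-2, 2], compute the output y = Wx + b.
y = [7, -1]

Wx = [-2×-2 + 1×2, 2×-2 + 2×2]
   = [6, 0]
y = Wx + b = [6 + 1, 0 + -1] = [7, -1]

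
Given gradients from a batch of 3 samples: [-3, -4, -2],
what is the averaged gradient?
Average gradient = -3

Average = (1/3)(-3 + -4 + -2) = -9/3 = -3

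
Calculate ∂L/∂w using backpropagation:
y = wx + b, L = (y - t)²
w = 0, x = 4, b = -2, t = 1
∂L/∂w = -24

y = wx + b = (0)(4) + -2 = -2
∂L/∂y = 2(y - t) = 2(-2 - 1) = -6
∂y/∂w = x = 4
∂L/∂w = ∂L/∂y · ∂y/∂w = -6 × 4 = -24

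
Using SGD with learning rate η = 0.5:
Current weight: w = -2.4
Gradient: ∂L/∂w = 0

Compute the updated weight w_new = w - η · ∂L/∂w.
w_new = -2.4

w_new = w - η·∂L/∂w = -2.4 - 0.5×(0) = -2.4 - (0) = -2.4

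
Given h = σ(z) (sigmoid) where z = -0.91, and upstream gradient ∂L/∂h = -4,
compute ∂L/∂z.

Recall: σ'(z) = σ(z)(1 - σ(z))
∂L/∂z = -0.8185

σ(-0.91) = 0.287
σ'(-0.91) = σ(-0.91)(1 - σ(-0.91)) = 0.287 × 0.713 = 0.2046
∂L/∂z = ∂L/∂h · σ'(z) = -4 × 0.2046 = -0.8185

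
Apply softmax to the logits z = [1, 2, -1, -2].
p = [0.2562, 0.6964, 0.0347, 0.0128]

exp(z) = [2.718, 7.389, 0.3679, 0.1353]
Sum = 10.61
p = [0.2562, 0.6964, 0.0347, 0.0128]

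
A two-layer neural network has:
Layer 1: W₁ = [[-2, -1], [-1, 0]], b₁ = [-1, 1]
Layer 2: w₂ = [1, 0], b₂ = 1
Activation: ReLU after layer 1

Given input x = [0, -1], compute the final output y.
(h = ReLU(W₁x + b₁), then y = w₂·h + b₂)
y = 1

Layer 1 pre-activation: z₁ = [0, 1]
After ReLU: h = [0, 1]
Layer 2 output: y = 1×0 + 0×1 + 1 = 1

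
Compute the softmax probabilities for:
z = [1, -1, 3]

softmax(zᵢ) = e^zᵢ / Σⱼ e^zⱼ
p = [0.1173, 0.0159, 0.8668]

exp(z) = [2.718, 0.3679, 20.09]
Sum = 23.17
p = [0.1173, 0.0159, 0.8668]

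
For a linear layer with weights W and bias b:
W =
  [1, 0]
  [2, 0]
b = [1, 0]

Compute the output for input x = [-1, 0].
y = [0, -2]

Wx = [1×-1 + 0×0, 2×-1 + 0×0]
   = [-1, -2]
y = Wx + b = [-1 + 1, -2 + 0] = [0, -2]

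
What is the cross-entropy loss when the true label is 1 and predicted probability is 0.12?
L = 2.12

L = -1·log(0.12) - 0·log(0.88) = -log(0.12) = 2.12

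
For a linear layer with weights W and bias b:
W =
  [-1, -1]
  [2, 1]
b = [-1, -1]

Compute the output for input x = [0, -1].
y = [0, -2]

Wx = [-1×0 + -1×-1, 2×0 + 1×-1]
   = [1, -1]
y = Wx + b = [1 + -1, -1 + -1] = [0, -2]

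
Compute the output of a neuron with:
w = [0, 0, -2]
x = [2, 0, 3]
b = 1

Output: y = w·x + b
y = -5

y = (0)(2) + (0)(0) + (-2)(3) + 1 = -5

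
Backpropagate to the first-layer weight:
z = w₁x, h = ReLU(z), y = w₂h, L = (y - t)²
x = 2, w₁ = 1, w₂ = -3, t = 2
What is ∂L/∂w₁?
∂L/∂w₁ = 96

Forward pass:
z = w₁x = 1×2 = 2
h = ReLU(2) = 2
y = w₂h = -3×2 = -6

Backward pass:
∂L/∂y = 2(y - t) = 2(-6 - 2) = -16
∂y/∂h = w₂ = -3
∂h/∂z = 1 (ReLU derivative)
∂z/∂w₁ = x = 2

∂L/∂w₁ = -16 × -3 × 1 × 2 = 96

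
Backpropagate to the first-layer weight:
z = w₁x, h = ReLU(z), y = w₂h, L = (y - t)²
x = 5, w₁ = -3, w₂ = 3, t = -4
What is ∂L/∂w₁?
∂L/∂w₁ = 0

Forward pass:
z = w₁x = -3×5 = -15
h = ReLU(-15) = 0
y = w₂h = 3×0 = 0

Backward pass:
∂L/∂y = 2(y - t) = 2(0 - -4) = 8
∂y/∂h = w₂ = 3
∂h/∂z = 0 (ReLU derivative)
∂z/∂w₁ = x = 5

∂L/∂w₁ = 8 × 3 × 0 × 5 = 0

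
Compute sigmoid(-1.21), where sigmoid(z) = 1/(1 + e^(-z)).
0.2297

sigmoid(-1.21) = 1/(1 + e^(1.21)) = 1/(1 + 3.353) = 0.2297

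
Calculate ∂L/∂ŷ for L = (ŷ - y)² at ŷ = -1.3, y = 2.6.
∂L/∂ŷ = -7.8

∂L/∂ŷ = 2(ŷ - y) = 2(-1.3 - 2.6) = 2(-3.9) = -7.8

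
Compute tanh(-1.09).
-0.7969

tanh(-1.09) = (e^(-1.09) - e^(1.09))/(e^(-1.09) + e^(1.09)) = -0.7969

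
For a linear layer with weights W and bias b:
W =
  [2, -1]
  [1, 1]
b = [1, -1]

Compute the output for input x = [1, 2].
y = [1, 2]

Wx = [2×1 + -1×2, 1×1 + 1×2]
   = [0, 3]
y = Wx + b = [0 + 1, 3 + -1] = [1, 2]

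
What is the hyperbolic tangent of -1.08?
-0.7932

tanh(-1.08) = (e^(-1.08) - e^(1.08))/(e^(-1.08) + e^(1.08)) = -0.7932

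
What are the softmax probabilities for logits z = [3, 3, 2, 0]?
p = [0.4136, 0.4136, 0.1522, 0.0206]

exp(z) = [20.09, 20.09, 7.389, 1]
Sum = 48.56
p = [0.4136, 0.4136, 0.1522, 0.0206]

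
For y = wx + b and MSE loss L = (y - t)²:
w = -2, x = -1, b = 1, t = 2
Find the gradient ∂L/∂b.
∂L/∂b = 2

y = wx + b = (-2)(-1) + 1 = 3
∂L/∂y = 2(y - t) = 2(3 - 2) = 2
∂y/∂b = 1
∂L/∂b = ∂L/∂y · ∂y/∂b = 2 × 1 = 2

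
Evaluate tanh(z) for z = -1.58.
-0.9186

tanh(-1.58) = (e^(-1.58) - e^(1.58))/(e^(-1.58) + e^(1.58)) = -0.9186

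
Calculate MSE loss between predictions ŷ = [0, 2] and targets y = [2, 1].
MSE = 2.5

MSE = (1/2)((0-2)² + (2-1)²) = (1/2)(4 + 1) = 2.5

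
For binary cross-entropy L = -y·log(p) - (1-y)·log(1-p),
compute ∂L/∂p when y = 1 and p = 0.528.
∂L/∂p = -1.894

∂L/∂p = -y/p + (1-y)/(1-p) = -1/0.528 + 0 = -1.894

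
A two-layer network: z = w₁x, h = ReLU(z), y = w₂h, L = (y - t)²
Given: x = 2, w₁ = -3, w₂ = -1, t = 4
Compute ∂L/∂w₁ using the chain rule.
∂L/∂w₁ = 0

Forward pass:
z = w₁x = -3×2 = -6
h = ReLU(-6) = 0
y = w₂h = -1×0 = 0

Backward pass:
∂L/∂y = 2(y - t) = 2(0 - 4) = -8
∂y/∂h = w₂ = -1
∂h/∂z = 0 (ReLU derivative)
∂z/∂w₁ = x = 2

∂L/∂w₁ = -8 × -1 × 0 × 2 = 0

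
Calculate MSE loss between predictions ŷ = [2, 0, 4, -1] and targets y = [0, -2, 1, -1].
MSE = 4.25

MSE = (1/4)((2-0)² + (0--2)² + (4-1)² + (-1--1)²) = (1/4)(4 + 4 + 9 + 0) = 4.25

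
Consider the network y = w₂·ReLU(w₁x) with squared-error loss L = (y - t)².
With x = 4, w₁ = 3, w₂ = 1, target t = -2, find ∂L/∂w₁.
∂L/∂w₁ = 112

Forward pass:
z = w₁x = 3×4 = 12
h = ReLU(12) = 12
y = w₂h = 1×12 = 12

Backward pass:
∂L/∂y = 2(y - t) = 2(12 - -2) = 28
∂y/∂h = w₂ = 1
∂h/∂z = 1 (ReLU derivative)
∂z/∂w₁ = x = 4

∂L/∂w₁ = 28 × 1 × 1 × 4 = 112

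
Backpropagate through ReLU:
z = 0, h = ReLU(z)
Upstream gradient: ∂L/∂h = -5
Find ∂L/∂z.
∂L/∂z = 0

h = ReLU(0) = 0
At z = 0: ∂h/∂z = 0 (by convention)
∂L/∂z = ∂L/∂h · ∂h/∂z = -5 × 0 = 0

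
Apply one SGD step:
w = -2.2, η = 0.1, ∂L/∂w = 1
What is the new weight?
w_new = -2.3

w_new = w - η·∂L/∂w = -2.2 - 0.1×(1) = -2.2 - (0.1) = -2.3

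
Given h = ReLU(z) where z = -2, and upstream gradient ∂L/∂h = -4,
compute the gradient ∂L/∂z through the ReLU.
∂L/∂z = 0

h = ReLU(-2) = 0
Since z < 0: ∂h/∂z = 0
∂L/∂z = ∂L/∂h · ∂h/∂z = -4 × 0 = 0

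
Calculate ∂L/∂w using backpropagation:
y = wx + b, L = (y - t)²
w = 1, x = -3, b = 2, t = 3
∂L/∂w = 24

y = wx + b = (1)(-3) + 2 = -1
∂L/∂y = 2(y - t) = 2(-1 - 3) = -8
∂y/∂w = x = -3
∂L/∂w = ∂L/∂y · ∂y/∂w = -8 × -3 = 24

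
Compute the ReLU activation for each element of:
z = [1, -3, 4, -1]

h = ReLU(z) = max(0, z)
h = [1, 0, 4, 0]

ReLU applied element-wise: max(0,1)=1, max(0,-3)=0, max(0,4)=4, max(0,-1)=0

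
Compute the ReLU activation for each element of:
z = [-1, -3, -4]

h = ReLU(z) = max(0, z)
h = [0, 0, 0]

ReLU applied element-wise: max(0,-1)=0, max(0,-3)=0, max(0,-4)=0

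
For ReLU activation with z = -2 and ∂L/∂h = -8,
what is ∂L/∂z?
∂L/∂z = 0

h = ReLU(-2) = 0
Since z < 0: ∂h/∂z = 0
∂L/∂z = ∂L/∂h · ∂h/∂z = -8 × 0 = 0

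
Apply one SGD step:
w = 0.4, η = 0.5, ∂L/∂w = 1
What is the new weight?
w_new = -0.1

w_new = w - η·∂L/∂w = 0.4 - 0.5×(1) = 0.4 - (0.5) = -0.1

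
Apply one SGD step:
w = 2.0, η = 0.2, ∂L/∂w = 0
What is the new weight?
w_new = 2

w_new = w - η·∂L/∂w = 2.0 - 0.2×(0) = 2.0 - (0) = 2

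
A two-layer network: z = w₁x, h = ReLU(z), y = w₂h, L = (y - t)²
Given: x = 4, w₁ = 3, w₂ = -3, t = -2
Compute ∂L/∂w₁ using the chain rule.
∂L/∂w₁ = 816

Forward pass:
z = w₁x = 3×4 = 12
h = ReLU(12) = 12
y = w₂h = -3×12 = -36

Backward pass:
∂L/∂y = 2(y - t) = 2(-36 - -2) = -68
∂y/∂h = w₂ = -3
∂h/∂z = 1 (ReLU derivative)
∂z/∂w₁ = x = 4

∂L/∂w₁ = -68 × -3 × 1 × 4 = 816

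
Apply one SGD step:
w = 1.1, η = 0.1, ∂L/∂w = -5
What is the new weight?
w_new = 1.6

w_new = w - η·∂L/∂w = 1.1 - 0.1×(-5) = 1.1 - (-0.5) = 1.6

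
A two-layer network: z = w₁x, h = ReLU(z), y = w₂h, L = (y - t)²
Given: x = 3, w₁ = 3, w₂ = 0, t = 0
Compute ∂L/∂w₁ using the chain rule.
∂L/∂w₁ = 0

Forward pass:
z = w₁x = 3×3 = 9
h = ReLU(9) = 9
y = w₂h = 0×9 = 0

Backward pass:
∂L/∂y = 2(y - t) = 2(0 - 0) = 0
∂y/∂h = w₂ = 0
∂h/∂z = 1 (ReLU derivative)
∂z/∂w₁ = x = 3

∂L/∂w₁ = 0 × 0 × 1 × 3 = 0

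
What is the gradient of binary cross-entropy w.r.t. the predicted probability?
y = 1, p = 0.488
∂L/∂p = -2.049

∂L/∂p = -y/p + (1-y)/(1-p) = -1/0.488 + 0 = -2.049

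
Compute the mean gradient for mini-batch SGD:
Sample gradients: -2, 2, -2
Average gradient = -0.6667

Average = (1/3)(-2 + 2 + -2) = -2/3 = -0.6667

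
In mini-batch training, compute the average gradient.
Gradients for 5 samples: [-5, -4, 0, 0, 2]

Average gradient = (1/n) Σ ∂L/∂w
Average gradient = -1.4

Average = (1/5)(-5 + -4 + 0 + 0 + 2) = -7/5 = -1.4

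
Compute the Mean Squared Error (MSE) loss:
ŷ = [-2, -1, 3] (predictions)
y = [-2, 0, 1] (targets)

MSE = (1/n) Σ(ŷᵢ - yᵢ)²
MSE = 1.667

MSE = (1/3)((-2--2)² + (-1-0)² + (3-1)²) = (1/3)(0 + 1 + 4) = 1.667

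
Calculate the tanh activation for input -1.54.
-0.9121

tanh(-1.54) = (e^(-1.54) - e^(1.54))/(e^(-1.54) + e^(1.54)) = -0.9121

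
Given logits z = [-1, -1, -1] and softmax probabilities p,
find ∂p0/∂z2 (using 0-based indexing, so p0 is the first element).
∂p0/∂z2 = -0.1111

p = softmax(z) = [0.3333, 0.3333, 0.3333]
p0 = 0.3333, p2 = 0.3333

∂p0/∂z2 = -p0 × p2 = -0.3333 × 0.3333 = -0.1111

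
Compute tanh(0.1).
0.09967

tanh(0.1) = (e^(0.1) - e^(-0.1))/(e^(0.1) + e^(-0.1)) = 0.09967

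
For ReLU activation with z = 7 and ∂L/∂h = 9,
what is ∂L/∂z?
∂L/∂z = 9

h = ReLU(7) = 7
Since z > 0: ∂h/∂z = 1
∂L/∂z = ∂L/∂h · ∂h/∂z = 9 × 1 = 9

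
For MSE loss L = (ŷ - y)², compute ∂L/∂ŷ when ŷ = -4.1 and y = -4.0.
∂L/∂ŷ = -0.2

∂L/∂ŷ = 2(ŷ - y) = 2(-4.1 - -4.0) = 2(-0.1) = -0.2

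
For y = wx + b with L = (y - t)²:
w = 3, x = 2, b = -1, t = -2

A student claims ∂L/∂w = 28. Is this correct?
Correct

y = (3)(2) + -1 = 5
∂L/∂y = 2(y - t) = 2(5 - -2) = 14
∂y/∂w = x = 2
∂L/∂w = 14 × 2 = 28

Claimed value: 28
Correct: The correct gradient is 28.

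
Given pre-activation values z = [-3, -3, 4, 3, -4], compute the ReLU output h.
h = [0, 0, 4, 3, 0]

ReLU applied element-wise: max(0,-3)=0, max(0,-3)=0, max(0,4)=4, max(0,3)=3, max(0,-4)=0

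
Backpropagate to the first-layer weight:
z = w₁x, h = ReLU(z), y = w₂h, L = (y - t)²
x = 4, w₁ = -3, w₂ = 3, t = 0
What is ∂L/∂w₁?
∂L/∂w₁ = 0

Forward pass:
z = w₁x = -3×4 = -12
h = ReLU(-12) = 0
y = w₂h = 3×0 = 0

Backward pass:
∂L/∂y = 2(y - t) = 2(0 - 0) = 0
∂y/∂h = w₂ = 3
∂h/∂z = 0 (ReLU derivative)
∂z/∂w₁ = x = 4

∂L/∂w₁ = 0 × 3 × 0 × 4 = 0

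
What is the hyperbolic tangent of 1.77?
0.9436

tanh(1.77) = (e^(1.77) - e^(-1.77))/(e^(1.77) + e^(-1.77)) = 0.9436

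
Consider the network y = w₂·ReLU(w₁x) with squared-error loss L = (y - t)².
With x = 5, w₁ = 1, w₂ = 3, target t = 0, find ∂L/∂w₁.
∂L/∂w₁ = 450

Forward pass:
z = w₁x = 1×5 = 5
h = ReLU(5) = 5
y = w₂h = 3×5 = 15

Backward pass:
∂L/∂y = 2(y - t) = 2(15 - 0) = 30
∂y/∂h = w₂ = 3
∂h/∂z = 1 (ReLU derivative)
∂z/∂w₁ = x = 5

∂L/∂w₁ = 30 × 3 × 1 × 5 = 450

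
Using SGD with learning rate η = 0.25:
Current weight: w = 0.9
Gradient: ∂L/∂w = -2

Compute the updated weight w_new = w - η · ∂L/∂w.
w_new = 1.4

w_new = w - η·∂L/∂w = 0.9 - 0.25×(-2) = 0.9 - (-0.5) = 1.4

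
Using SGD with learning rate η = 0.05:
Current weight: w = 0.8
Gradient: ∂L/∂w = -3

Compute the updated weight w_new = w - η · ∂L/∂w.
w_new = 0.95

w_new = w - η·∂L/∂w = 0.8 - 0.05×(-3) = 0.8 - (-0.15) = 0.95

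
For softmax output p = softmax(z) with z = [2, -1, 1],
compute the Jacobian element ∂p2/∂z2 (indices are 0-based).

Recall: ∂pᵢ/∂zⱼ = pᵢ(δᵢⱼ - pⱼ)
∂p2/∂z2 = 0.1922

p = softmax(z) = [0.7054, 0.03512, 0.2595]
p2 = 0.2595

∂p2/∂z2 = p2(1 - p2) = 0.2595 × (1 - 0.2595) = 0.1922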